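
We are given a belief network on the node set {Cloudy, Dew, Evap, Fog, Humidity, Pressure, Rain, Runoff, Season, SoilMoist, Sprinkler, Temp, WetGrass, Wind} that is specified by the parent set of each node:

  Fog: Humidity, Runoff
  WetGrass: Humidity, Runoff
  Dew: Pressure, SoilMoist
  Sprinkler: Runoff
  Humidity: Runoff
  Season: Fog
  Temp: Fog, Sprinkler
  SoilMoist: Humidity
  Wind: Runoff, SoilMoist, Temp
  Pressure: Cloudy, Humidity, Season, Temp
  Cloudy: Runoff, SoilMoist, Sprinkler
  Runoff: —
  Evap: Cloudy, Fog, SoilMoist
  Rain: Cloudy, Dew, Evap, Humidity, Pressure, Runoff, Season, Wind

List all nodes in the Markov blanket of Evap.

A node's Markov blanket = Pa ∪ Ch ∪ (parents of Ch other than the node itself).
Ch(Evap) = {Rain}.
Evap has parents Cloudy, Fog, SoilMoist.
Parents of each child, excluding Evap:
  Rain: Cloudy, Dew, Humidity, Pressure, Runoff, Season, Wind
Taking the union gives {Cloudy, Dew, Fog, Humidity, Pressure, Rain, Runoff, Season, SoilMoist, Wind}.

{Cloudy, Dew, Fog, Humidity, Pressure, Rain, Runoff, Season, SoilMoist, Wind}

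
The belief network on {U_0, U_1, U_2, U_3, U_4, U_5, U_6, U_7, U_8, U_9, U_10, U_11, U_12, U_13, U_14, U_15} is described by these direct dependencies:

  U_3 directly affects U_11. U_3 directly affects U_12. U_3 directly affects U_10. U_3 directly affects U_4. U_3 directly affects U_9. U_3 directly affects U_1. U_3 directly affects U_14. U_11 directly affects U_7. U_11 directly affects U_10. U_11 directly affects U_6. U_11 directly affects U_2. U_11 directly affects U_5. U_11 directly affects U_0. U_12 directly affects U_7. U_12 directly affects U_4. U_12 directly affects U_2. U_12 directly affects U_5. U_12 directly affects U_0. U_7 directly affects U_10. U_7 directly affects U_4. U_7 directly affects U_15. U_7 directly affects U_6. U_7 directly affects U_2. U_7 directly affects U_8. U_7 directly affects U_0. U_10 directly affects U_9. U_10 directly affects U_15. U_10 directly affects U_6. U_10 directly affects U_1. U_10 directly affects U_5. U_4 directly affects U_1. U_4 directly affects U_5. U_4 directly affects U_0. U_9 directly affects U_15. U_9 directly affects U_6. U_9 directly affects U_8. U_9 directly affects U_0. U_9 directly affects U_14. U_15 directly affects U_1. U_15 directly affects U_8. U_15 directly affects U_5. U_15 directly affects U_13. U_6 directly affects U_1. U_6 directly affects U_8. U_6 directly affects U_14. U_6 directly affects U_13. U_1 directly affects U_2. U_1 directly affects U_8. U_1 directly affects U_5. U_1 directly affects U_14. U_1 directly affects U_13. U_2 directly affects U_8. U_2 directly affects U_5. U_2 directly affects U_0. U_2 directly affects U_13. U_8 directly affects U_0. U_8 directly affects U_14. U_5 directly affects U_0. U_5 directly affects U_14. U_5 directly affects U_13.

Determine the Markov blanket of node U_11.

{U_0, U_1, U_2, U_3, U_4, U_5, U_6, U_7, U_8, U_9, U_10, U_12, U_15}

A node's Markov blanket = Pa ∪ Ch ∪ (parents of Ch other than the node itself).
U_11 has parent U_3.
Children of U_11: U_0, U_2, U_5, U_6, U_7, U_10.
Co-parents of U_11 (other parents of its children):
  U_7: U_12
  U_10: U_3, U_7
  U_6: U_7, U_9, U_10
  U_2: U_1, U_7, U_12
  U_5: U_1, U_2, U_4, U_10, U_12, U_15
  U_0: U_2, U_4, U_5, U_7, U_8, U_9, U_12
MB(U_11) = {U_0, U_1, U_2, U_3, U_4, U_5, U_6, U_7, U_8, U_9, U_10, U_12, U_15}.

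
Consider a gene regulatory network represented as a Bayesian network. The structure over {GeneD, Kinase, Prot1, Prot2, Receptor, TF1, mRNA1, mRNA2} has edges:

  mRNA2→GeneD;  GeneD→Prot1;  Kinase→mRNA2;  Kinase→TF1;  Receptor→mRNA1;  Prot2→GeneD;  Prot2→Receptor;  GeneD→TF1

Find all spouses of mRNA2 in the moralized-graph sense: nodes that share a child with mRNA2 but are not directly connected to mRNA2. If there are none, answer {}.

Children of mRNA2: GeneD.
  GeneD: Prot2
Excluding nodes already adjacent to mRNA2 (GeneD, Kinase), the co-parent-only contribution is {Prot2}.

{Prot2}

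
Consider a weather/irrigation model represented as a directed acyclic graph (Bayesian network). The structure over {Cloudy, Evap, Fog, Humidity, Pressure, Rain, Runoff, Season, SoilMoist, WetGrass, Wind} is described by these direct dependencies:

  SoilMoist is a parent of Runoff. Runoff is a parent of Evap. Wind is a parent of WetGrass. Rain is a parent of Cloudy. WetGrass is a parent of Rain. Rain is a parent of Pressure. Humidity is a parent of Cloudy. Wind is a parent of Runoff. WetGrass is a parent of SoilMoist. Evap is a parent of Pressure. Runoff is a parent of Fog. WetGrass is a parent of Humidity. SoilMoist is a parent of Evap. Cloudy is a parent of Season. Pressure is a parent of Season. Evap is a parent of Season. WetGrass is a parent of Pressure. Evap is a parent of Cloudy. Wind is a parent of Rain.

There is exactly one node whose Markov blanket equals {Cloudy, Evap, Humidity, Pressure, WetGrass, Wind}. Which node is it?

Rain

The target node must have every member of {Cloudy, Evap, Humidity, Pressure, WetGrass, Wind} as a parent, child, or co-parent, and no others.
Parents of Rain: WetGrass, Wind; children: Cloudy, Pressure; co-parents: Evap, Humidity, WetGrass.
These exactly cover the given set, so the node is Rain.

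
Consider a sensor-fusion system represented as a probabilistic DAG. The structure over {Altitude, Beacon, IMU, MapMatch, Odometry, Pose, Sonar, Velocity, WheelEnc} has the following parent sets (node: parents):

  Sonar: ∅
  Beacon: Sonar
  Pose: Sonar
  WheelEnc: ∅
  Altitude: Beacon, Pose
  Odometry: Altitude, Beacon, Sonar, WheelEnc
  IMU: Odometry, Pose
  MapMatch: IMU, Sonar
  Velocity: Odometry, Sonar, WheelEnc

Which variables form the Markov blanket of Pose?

The Markov blanket of a node is its parents, its children, and the other parents of its children.
Pose's children: Altitude, IMU.
Pose's parents: Sonar.
Parents of each child, excluding Pose:
  Altitude: Beacon
  IMU: Odometry
MB(Pose) = {Altitude, Beacon, IMU, Odometry, Sonar}.

{Altitude, Beacon, IMU, Odometry, Sonar}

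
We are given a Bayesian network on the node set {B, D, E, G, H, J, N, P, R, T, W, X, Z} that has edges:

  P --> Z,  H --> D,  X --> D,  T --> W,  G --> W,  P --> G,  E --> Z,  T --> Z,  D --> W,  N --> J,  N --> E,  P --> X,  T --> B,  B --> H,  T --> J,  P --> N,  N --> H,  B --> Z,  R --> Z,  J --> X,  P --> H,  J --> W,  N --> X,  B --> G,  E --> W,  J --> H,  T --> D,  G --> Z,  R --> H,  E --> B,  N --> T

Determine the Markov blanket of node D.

Recall MB(v) = parents ∪ children ∪ spouses, where spouses are the other parents of v's children.
Children of D: W.
Parents of D: H, T, X.
For each child, the remaining parents (spouses of D):
  W also has parents E, G, J, T.
Taking the union gives {E, G, H, J, T, W, X}.

{E, G, H, J, T, W, X}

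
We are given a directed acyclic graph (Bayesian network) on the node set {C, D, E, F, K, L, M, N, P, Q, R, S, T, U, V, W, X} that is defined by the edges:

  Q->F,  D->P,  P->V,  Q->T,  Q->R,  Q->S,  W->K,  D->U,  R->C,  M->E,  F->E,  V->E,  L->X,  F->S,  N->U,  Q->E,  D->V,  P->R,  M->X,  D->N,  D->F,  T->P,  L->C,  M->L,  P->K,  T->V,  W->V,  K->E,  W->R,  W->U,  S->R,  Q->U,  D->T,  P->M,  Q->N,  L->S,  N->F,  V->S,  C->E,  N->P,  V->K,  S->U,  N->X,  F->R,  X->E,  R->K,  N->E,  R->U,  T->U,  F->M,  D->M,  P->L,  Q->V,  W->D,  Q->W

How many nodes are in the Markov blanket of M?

By definition, MB(M) is built from M's parents, M's children, and the co-parents of M.
M's children: E, L, X.
Pa(M) = {D, F, P}.
Other parents of M's children:
  parents(L) \ {M} = {P}.
  X's other parents are L, N.
  parents(E) \ {M} = {C, F, K, N, Q, V, X}.
MB(M) = {C, D, E, F, K, L, N, P, Q, V, X}, which has 11 nodes.

11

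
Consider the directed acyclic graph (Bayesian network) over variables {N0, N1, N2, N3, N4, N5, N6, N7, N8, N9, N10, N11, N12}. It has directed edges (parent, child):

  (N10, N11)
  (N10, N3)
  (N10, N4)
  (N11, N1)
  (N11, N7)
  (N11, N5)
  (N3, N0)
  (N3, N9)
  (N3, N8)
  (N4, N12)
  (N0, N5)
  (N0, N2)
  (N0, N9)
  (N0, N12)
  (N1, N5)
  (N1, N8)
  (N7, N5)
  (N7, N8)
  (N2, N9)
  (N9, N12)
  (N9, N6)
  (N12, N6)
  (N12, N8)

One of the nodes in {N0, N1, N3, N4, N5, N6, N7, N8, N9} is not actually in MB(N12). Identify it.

N12's parents: N0, N4, N9.
Children of N12: N6, N8.
Parents of each child, excluding N12:
  N6: N9
  N8: N1, N3, N7
MB(N12) = {N0, N1, N3, N4, N6, N7, N8, N9}.
N5 is neither a parent, child, nor co-parent of N12, so it does not belong.

N5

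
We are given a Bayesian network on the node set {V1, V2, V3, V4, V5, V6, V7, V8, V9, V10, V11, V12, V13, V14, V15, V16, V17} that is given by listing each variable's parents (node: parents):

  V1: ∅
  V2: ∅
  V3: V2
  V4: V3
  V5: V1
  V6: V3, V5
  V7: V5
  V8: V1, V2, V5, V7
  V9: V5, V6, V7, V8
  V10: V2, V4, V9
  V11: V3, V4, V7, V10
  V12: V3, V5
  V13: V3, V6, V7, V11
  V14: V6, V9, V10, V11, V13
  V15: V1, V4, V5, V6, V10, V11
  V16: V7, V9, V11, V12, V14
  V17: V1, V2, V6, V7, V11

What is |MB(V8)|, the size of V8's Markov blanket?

6

A node's Markov blanket = Pa ∪ Ch ∪ (parents of Ch other than the node itself).
Pa(V8) = {V1, V2, V5, V7}.
Ch(V8) = {V9}.
Parents of each child, excluding V8:
  V9: V5, V6, V7
MB(V8) = {V1, V2, V5, V6, V7, V9}, which has 6 nodes.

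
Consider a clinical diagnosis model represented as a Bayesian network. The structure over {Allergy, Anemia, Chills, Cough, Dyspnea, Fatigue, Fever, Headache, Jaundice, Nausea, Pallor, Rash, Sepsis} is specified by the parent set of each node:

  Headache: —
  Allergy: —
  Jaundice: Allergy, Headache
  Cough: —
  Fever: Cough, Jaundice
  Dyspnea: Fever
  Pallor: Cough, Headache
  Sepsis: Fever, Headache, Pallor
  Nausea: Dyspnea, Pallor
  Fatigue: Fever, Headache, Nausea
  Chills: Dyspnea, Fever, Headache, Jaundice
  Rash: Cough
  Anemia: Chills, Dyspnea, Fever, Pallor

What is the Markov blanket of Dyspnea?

A node's Markov blanket = Pa ∪ Ch ∪ (parents of Ch other than the node itself).
Parents of Dyspnea: Fever.
Children of Dyspnea: Anemia, Chills, Nausea.
Co-parents of Dyspnea (other parents of its children):
  parents(Nausea) \ {Dyspnea} = {Pallor}.
  Chills's other parents are Fever, Headache, Jaundice.
  parents(Anemia) \ {Dyspnea} = {Chills, Fever, Pallor}.
MB(Dyspnea) = {Anemia, Chills, Fever, Headache, Jaundice, Nausea, Pallor}.

{Anemia, Chills, Fever, Headache, Jaundice, Nausea, Pallor}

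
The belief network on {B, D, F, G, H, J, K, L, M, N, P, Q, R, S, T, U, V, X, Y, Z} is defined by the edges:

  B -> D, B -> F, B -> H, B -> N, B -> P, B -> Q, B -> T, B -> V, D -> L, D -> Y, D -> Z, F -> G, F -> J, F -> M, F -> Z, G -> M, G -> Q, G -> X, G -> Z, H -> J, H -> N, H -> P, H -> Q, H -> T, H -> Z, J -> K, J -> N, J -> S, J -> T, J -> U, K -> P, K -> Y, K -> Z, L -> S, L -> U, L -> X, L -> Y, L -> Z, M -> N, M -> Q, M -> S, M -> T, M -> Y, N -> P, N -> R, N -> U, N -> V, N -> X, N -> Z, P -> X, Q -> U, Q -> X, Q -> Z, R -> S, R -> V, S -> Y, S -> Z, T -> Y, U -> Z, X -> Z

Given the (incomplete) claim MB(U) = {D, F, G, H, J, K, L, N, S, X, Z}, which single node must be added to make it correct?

The Markov blanket of a node is its parents, its children, and the other parents of its children.
Parents of U: J, L, N, Q.
Children of U: Z.
Other parents of U's children:
  Z's other parents are D, F, G, H, K, L, N, Q, S, X.
MB(U) = {D, F, G, H, J, K, L, N, Q, S, X, Z}.
Comparing with the claimed set, Q is missing.

Q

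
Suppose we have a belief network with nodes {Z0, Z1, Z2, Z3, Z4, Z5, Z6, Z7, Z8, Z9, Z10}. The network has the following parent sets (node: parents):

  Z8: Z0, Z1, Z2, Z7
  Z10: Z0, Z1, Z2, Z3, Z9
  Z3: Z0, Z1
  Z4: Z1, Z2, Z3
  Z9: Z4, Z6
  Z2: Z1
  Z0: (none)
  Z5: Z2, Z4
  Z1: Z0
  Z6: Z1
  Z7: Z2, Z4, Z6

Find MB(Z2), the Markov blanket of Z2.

{Z0, Z1, Z3, Z4, Z5, Z6, Z7, Z8, Z9, Z10}

Pa(Z2) = {Z1}.
Ch(Z2) = {Z4, Z5, Z7, Z8, Z10}.
For each child, the remaining parents (spouses of Z2):
  Z4: Z1, Z3
  Z5: Z4
  Z7: Z4, Z6
  Z8: Z0, Z1, Z7
  Z10: Z0, Z1, Z3, Z9
Union: {Z1} ∪ {Z4, Z5, Z7, Z8, Z10} ∪ {Z0, Z1, Z3, Z4, Z6, Z7, Z9} = {Z0, Z1, Z3, Z4, Z5, Z6, Z7, Z8, Z9, Z10}.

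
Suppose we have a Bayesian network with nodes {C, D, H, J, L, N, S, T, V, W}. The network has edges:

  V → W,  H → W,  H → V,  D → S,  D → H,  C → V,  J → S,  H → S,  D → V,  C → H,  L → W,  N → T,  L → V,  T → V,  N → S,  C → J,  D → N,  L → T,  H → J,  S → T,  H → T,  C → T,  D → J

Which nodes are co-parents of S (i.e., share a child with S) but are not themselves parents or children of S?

Children of S: T.
  T: C, H, L, N
Excluding nodes already adjacent to S (D, H, J, N, T), the co-parent-only contribution is {C, L}.

{C, L}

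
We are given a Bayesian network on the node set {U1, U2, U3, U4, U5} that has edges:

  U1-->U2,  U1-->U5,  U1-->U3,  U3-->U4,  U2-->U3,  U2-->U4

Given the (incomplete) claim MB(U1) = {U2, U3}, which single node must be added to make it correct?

U5

By definition, MB(U1) is built from U1's parents, U1's children, and the co-parents of U1.
Pa(U1) = {}.
U1 has children U2, U3, U5.
Other parents of U1's children:
  U2 has no other parent.
  parents(U3) \ {U1} = {U2}.
  U5 has no other parent.
MB(U1) = {U2, U3, U5}.
Comparing with the claimed set, U5 is missing.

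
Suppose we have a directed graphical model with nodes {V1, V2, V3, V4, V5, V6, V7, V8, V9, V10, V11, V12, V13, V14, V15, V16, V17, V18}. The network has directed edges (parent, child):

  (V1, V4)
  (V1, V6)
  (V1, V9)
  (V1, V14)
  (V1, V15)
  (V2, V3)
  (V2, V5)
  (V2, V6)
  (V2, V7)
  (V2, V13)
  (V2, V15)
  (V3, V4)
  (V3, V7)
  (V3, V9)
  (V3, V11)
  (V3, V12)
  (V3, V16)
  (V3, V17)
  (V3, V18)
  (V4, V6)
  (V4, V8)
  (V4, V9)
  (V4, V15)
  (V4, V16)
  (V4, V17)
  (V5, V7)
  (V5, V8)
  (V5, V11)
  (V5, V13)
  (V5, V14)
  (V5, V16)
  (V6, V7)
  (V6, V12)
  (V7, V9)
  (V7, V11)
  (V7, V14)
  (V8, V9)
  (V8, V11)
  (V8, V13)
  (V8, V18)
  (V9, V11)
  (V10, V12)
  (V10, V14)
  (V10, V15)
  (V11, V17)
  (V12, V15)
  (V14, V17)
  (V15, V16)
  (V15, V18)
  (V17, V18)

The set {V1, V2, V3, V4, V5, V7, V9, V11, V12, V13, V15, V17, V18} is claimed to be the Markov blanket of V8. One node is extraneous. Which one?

Ch(V8) = {V9, V11, V13, V18}.
Parents of V8: V4, V5.
For each child, the remaining parents (spouses of V8):
  V9's other parents are V1, V3, V4, V7.
  V11 also has parents V3, V5, V7, V9.
  V13's other parents are V2, V5.
  parents(V18) \ {V8} = {V3, V15, V17}.
MB(V8) = {V1, V2, V3, V4, V5, V7, V9, V11, V13, V15, V17, V18}.
V12 is neither a parent, child, nor co-parent of V8, so it does not belong.

V12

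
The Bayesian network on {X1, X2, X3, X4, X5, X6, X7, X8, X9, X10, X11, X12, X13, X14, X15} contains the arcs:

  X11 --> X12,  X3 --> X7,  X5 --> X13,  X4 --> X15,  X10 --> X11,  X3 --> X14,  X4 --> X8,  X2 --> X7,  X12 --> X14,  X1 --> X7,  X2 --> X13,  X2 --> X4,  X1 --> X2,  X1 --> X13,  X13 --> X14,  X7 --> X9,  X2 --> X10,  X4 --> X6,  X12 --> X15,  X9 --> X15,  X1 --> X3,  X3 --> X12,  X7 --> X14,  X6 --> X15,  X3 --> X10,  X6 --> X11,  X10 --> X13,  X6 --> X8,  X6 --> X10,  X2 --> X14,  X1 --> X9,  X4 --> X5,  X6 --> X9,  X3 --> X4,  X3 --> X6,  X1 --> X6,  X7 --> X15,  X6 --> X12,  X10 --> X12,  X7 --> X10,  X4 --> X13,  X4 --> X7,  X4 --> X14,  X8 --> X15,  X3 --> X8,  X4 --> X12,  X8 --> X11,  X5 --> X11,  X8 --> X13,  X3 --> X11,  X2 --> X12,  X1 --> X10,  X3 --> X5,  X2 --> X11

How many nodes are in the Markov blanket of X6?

The Markov blanket of a node is its parents, its children, and the other parents of its children.
Parents of X6: X1, X3, X4.
X6's children: X8, X9, X10, X11, X12, X15.
For each child, the remaining parents (spouses of X6):
  X8 also has parents X3, X4.
  X9's other parents are X1, X7.
  parents(X10) \ {X6} = {X1, X2, X3, X7}.
  parents(X11) \ {X6} = {X2, X3, X5, X8, X10}.
  parents(X12) \ {X6} = {X2, X3, X4, X10, X11}.
  parents(X15) \ {X6} = {X4, X7, X8, X9, X12}.
MB(X6) = {X1, X2, X3, X4, X5, X7, X8, X9, X10, X11, X12, X15}, which has 12 nodes.

12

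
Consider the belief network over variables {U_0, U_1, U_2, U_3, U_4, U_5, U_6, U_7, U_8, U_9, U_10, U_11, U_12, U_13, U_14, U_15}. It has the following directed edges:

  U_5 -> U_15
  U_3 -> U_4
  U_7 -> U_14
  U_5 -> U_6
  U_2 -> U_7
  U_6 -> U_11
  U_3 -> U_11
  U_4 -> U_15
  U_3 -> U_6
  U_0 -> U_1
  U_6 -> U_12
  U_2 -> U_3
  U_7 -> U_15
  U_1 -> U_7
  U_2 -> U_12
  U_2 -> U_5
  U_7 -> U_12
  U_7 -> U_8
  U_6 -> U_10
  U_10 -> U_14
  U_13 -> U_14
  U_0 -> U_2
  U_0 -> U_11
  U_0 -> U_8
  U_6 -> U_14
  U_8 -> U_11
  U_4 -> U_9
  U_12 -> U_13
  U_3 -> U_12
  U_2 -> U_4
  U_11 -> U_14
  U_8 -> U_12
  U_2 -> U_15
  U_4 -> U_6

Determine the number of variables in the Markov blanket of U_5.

6

U_5's children: U_6, U_15.
Pa(U_5) = {U_2}.
Other parents of U_5's children:
  U_6 also has parents U_3, U_4.
  U_15 also has parents U_2, U_4, U_7.
MB(U_5) = {U_2, U_3, U_4, U_6, U_7, U_15}, which has 6 nodes.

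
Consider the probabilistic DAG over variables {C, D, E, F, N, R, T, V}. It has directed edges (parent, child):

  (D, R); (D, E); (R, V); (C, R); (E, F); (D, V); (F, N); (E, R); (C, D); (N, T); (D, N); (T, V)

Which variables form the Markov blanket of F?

{D, E, N}

F's parents: E.
F's children: N.
Parents of each child, excluding F:
  N: D
MB(F) = {D, E, N}.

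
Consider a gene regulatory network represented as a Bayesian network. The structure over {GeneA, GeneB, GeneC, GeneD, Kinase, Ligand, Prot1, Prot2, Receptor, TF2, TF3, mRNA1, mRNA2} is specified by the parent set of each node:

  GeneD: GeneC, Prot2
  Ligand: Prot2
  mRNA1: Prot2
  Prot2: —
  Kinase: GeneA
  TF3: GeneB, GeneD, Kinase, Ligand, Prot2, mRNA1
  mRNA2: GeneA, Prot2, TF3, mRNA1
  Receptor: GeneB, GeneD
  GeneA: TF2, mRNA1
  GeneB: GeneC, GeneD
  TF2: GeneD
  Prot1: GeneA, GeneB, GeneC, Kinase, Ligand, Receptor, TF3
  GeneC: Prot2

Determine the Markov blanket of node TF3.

By definition, MB(TF3) is built from TF3's parents, TF3's children, and the co-parents of TF3.
Pa(TF3) = {GeneB, GeneD, Kinase, Ligand, Prot2, mRNA1}.
TF3's children: Prot1, mRNA2.
Co-parents of TF3 (other parents of its children):
  mRNA2's other parents are GeneA, Prot2, mRNA1.
  Prot1's other parents are GeneA, GeneB, GeneC, Kinase, Ligand, Receptor.
MB(TF3) = {GeneA, GeneB, GeneC, GeneD, Kinase, Ligand, Prot1, Prot2, Receptor, mRNA1, mRNA2}.

{GeneA, GeneB, GeneC, GeneD, Kinase, Ligand, Prot1, Prot2, Receptor, mRNA1, mRNA2}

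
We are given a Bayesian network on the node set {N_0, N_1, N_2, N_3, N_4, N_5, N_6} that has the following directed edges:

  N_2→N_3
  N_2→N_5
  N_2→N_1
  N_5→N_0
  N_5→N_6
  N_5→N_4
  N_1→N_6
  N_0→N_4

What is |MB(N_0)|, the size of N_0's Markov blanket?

N_0 has child N_4.
Pa(N_0) = {N_5}.
Parents of each child, excluding N_0:
  N_4: N_5
MB(N_0) = {N_4, N_5}, which has 2 nodes.

2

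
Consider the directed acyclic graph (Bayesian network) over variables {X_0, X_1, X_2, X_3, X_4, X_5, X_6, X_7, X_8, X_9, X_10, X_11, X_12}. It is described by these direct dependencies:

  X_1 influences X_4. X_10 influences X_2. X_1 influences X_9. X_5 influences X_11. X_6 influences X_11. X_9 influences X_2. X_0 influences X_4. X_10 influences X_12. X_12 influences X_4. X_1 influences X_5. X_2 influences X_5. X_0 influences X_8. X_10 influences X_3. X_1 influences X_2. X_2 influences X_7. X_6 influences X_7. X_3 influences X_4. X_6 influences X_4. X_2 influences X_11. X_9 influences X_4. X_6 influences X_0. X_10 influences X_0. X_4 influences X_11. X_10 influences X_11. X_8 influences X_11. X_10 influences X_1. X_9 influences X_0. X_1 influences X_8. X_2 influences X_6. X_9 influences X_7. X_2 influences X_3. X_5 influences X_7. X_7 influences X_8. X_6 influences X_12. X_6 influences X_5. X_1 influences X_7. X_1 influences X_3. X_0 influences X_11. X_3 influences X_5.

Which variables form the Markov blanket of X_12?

{X_0, X_1, X_3, X_4, X_6, X_9, X_10}

A node's Markov blanket = Pa ∪ Ch ∪ (parents of Ch other than the node itself).
X_12 has parents X_6, X_10.
Children of X_12: X_4.
For each child, the remaining parents (spouses of X_12):
  parents(X_4) \ {X_12} = {X_0, X_1, X_3, X_6, X_9}.
So the Markov blanket of X_12 is {X_0, X_1, X_3, X_4, X_6, X_9, X_10}.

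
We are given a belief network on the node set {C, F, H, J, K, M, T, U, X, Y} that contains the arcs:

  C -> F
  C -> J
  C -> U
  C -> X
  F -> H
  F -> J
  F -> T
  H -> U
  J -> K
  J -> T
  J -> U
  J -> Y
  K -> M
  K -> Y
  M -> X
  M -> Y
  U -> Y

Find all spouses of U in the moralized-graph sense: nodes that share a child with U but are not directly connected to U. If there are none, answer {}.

{K, M}

Children of U: Y.
  Y also has parents J, K, M.
Excluding nodes already adjacent to U (C, H, J, Y), the co-parent-only contribution is {K, M}.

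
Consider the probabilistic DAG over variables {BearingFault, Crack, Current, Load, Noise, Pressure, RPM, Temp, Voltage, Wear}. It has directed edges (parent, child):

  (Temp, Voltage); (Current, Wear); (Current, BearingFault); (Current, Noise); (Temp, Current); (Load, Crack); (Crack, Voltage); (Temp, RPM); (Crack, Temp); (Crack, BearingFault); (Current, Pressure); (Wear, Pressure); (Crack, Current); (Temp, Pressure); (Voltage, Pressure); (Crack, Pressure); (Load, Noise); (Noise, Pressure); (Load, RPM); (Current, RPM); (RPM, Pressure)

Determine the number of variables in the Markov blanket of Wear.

7

Wear's parents: Current.
Wear's children: Pressure.
For each child, the remaining parents (spouses of Wear):
  Pressure also has parents Crack, Current, Noise, RPM, Temp, Voltage.
MB(Wear) = {Crack, Current, Noise, Pressure, RPM, Temp, Voltage}, which has 7 nodes.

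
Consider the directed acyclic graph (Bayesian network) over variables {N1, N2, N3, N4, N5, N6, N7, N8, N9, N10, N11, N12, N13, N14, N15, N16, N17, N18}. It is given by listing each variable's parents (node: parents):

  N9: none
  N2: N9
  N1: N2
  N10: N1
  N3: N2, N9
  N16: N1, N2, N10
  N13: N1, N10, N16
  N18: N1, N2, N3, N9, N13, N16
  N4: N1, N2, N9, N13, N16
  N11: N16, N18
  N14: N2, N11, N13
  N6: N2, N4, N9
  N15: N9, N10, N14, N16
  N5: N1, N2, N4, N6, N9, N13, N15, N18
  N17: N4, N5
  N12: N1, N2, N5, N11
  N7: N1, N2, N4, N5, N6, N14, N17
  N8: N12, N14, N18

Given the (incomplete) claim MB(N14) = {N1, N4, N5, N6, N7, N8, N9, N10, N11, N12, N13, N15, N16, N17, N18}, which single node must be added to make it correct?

N2

By definition, MB(N14) is built from N14's parents, N14's children, and the co-parents of N14.
N14's parents: N2, N11, N13.
N14's children: N7, N8, N15.
Parents of each child, excluding N14:
  N15 also has parents N9, N10, N16.
  parents(N7) \ {N14} = {N1, N2, N4, N5, N6, N17}.
  N8 also has parents N12, N18.
MB(N14) = {N1, N2, N4, N5, N6, N7, N8, N9, N10, N11, N12, N13, N15, N16, N17, N18}.
Comparing with the claimed set, N2 is missing.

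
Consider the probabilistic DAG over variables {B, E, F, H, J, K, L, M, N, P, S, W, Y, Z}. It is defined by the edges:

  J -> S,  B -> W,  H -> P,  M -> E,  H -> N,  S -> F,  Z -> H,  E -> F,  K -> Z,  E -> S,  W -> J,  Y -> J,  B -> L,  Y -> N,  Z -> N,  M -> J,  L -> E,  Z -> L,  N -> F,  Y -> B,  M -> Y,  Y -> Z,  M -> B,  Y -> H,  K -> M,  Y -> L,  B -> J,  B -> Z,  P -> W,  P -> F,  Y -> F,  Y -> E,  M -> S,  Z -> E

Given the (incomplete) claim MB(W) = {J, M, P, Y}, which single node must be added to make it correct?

B

The Markov blanket of a node is its parents, its children, and the other parents of its children.
Ch(W) = {J}.
W's parents: B, P.
Co-parents of W (other parents of its children):
  parents(J) \ {W} = {B, M, Y}.
MB(W) = {B, J, M, P, Y}.
Comparing with the claimed set, B is missing.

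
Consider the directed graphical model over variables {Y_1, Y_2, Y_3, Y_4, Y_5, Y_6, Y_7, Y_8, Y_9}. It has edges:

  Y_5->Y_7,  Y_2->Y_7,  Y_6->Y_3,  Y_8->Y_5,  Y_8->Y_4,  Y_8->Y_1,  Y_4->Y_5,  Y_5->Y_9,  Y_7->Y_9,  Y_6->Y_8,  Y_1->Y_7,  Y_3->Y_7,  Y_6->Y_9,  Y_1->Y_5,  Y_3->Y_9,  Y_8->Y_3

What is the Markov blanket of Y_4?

The Markov blanket of a node is its parents, its children, and the other parents of its children.
Y_4's parents: Y_8.
Y_4's children: Y_5.
Parents of each child, excluding Y_4:
  Y_5's other parents are Y_1, Y_8.
Union: {Y_8} ∪ {Y_5} ∪ {Y_1, Y_8} = {Y_1, Y_5, Y_8}.

{Y_1, Y_5, Y_8}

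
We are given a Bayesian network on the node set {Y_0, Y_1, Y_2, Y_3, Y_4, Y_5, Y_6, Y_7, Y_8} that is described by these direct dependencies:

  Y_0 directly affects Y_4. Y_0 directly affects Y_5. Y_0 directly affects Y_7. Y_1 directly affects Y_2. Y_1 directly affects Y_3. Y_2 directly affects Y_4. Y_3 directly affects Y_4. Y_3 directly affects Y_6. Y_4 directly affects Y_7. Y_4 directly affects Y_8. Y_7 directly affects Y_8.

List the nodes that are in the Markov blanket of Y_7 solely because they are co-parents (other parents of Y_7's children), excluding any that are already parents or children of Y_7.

{}

Children of Y_7: Y_8.
  parents(Y_8) \ {Y_7} = {Y_4}.
Excluding nodes already adjacent to Y_7 (Y_0, Y_4, Y_8), the co-parent-only contribution is {}.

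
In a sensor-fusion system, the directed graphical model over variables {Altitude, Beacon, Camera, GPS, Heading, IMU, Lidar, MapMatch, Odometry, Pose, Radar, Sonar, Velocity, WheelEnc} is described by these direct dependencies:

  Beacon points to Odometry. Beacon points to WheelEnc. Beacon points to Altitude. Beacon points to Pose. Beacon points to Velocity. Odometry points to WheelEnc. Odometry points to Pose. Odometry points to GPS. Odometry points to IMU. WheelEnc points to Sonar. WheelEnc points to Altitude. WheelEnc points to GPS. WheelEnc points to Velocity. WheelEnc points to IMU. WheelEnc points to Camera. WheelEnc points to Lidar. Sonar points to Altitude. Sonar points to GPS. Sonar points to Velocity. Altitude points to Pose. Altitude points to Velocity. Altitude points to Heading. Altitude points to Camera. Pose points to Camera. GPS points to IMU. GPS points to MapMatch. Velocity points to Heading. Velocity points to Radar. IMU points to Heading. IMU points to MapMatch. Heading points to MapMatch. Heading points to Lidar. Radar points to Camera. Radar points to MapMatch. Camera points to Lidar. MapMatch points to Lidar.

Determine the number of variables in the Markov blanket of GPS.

7

GPS has parents Odometry, Sonar, WheelEnc.
Ch(GPS) = {IMU, MapMatch}.
Parents of each child, excluding GPS:
  parents(IMU) \ {GPS} = {Odometry, WheelEnc}.
  parents(MapMatch) \ {GPS} = {Heading, IMU, Radar}.
MB(GPS) = {Heading, IMU, MapMatch, Odometry, Radar, Sonar, WheelEnc}, which has 7 nodes.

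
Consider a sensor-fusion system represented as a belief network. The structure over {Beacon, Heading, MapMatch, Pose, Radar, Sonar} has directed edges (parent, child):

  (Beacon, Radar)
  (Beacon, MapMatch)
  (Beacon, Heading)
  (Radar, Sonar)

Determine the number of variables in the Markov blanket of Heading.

A node's Markov blanket = Pa ∪ Ch ∪ (parents of Ch other than the node itself).
Heading has parent Beacon.
Children of Heading: none.
With no children, Heading has no spouses; the co-parent set is empty.
MB(Heading) = {Beacon}, which has 1 node.

1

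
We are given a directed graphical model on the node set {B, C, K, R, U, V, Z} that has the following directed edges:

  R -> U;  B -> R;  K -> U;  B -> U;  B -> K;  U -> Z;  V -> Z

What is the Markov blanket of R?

{B, K, U}

By definition, MB(R) is built from R's parents, R's children, and the co-parents of R.
R has parent B.
Ch(R) = {U}.
Parents of each child, excluding R:
  U's other parents are B, K.
Union: {B} ∪ {U} ∪ {B, K} = {B, K, U}.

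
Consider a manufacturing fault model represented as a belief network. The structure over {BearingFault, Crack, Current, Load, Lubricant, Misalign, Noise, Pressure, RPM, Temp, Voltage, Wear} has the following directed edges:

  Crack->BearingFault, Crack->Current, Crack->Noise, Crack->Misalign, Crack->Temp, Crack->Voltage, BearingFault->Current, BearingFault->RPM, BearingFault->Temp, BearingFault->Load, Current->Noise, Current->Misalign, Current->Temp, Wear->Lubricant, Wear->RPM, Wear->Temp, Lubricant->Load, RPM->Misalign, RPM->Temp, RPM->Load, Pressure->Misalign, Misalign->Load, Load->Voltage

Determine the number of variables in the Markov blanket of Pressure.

4

Recall MB(v) = parents ∪ children ∪ spouses, where spouses are the other parents of v's children.
Pressure has no parents.
Pressure's children: Misalign.
For each child, the remaining parents (spouses of Pressure):
  Misalign also has parents Crack, Current, RPM.
MB(Pressure) = {Crack, Current, Misalign, RPM}, which has 4 nodes.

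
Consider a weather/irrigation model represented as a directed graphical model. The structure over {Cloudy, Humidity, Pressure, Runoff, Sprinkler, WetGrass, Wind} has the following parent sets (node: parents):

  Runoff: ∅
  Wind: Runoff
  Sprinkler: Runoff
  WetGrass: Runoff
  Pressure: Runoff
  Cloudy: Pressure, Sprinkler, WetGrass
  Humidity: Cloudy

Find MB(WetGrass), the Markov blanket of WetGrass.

{Cloudy, Pressure, Runoff, Sprinkler}

WetGrass has parent Runoff.
Ch(WetGrass) = {Cloudy}.
For each child, the remaining parents (spouses of WetGrass):
  Cloudy: Pressure, Sprinkler
Taking the union gives {Cloudy, Pressure, Runoff, Sprinkler}.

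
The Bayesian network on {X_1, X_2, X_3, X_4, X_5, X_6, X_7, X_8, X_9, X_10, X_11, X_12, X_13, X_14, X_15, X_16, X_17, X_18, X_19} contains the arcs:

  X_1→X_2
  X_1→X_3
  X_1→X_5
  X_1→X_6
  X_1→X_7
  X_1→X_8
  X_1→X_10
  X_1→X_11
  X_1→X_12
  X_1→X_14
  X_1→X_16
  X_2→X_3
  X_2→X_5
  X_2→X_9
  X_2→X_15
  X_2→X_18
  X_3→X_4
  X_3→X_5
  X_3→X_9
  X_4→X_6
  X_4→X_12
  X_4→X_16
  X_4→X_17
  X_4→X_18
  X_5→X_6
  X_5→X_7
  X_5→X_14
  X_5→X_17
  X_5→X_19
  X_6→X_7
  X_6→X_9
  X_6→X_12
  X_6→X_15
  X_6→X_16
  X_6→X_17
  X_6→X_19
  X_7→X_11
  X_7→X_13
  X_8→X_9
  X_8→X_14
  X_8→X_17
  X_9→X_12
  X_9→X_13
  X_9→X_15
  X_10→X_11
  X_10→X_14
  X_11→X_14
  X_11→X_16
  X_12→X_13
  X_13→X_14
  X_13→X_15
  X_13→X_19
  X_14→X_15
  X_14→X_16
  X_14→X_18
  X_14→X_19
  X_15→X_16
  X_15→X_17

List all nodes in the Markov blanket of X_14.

Parents of X_14: X_1, X_5, X_8, X_10, X_11, X_13.
Ch(X_14) = {X_15, X_16, X_18, X_19}.
Other parents of X_14's children:
  X_15's other parents are X_2, X_6, X_9, X_13.
  X_16 also has parents X_1, X_4, X_6, X_11, X_15.
  parents(X_18) \ {X_14} = {X_2, X_4}.
  X_19's other parents are X_5, X_6, X_13.
Union: {X_1, X_5, X_8, X_10, X_11, X_13} ∪ {X_15, X_16, X_18, X_19} ∪ {X_1, X_2, X_4, X_5, X_6, X_9, X_11, X_13, X_15} = {X_1, X_2, X_4, X_5, X_6, X_8, X_9, X_10, X_11, X_13, X_15, X_16, X_18, X_19}.

{X_1, X_2, X_4, X_5, X_6, X_8, X_9, X_10, X_11, X_13, X_15, X_16, X_18, X_19}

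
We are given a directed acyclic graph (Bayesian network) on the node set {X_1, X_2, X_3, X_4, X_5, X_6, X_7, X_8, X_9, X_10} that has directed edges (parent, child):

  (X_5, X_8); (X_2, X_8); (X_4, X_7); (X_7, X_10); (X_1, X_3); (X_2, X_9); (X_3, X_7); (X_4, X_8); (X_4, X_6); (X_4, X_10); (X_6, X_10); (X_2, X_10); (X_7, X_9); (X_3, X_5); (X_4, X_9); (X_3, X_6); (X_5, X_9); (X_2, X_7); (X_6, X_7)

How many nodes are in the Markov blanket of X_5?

By definition, MB(X_5) is built from X_5's parents, X_5's children, and the co-parents of X_5.
Ch(X_5) = {X_8, X_9}.
X_5's parents: X_3.
Other parents of X_5's children:
  X_8: X_2, X_4
  X_9: X_2, X_4, X_7
MB(X_5) = {X_2, X_3, X_4, X_7, X_8, X_9}, which has 6 nodes.

6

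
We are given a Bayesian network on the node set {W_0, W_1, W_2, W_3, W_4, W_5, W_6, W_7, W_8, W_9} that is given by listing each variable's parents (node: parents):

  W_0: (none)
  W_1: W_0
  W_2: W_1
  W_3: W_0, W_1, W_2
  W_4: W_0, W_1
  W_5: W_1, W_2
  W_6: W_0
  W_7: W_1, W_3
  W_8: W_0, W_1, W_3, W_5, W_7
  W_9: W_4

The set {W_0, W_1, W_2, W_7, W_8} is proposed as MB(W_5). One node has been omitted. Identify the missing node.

By definition, MB(W_5) is built from W_5's parents, W_5's children, and the co-parents of W_5.
Ch(W_5) = {W_8}.
Pa(W_5) = {W_1, W_2}.
Parents of each child, excluding W_5:
  W_8's other parents are W_0, W_1, W_3, W_7.
MB(W_5) = {W_0, W_1, W_2, W_3, W_7, W_8}.
Comparing with the claimed set, W_3 is missing.

W_3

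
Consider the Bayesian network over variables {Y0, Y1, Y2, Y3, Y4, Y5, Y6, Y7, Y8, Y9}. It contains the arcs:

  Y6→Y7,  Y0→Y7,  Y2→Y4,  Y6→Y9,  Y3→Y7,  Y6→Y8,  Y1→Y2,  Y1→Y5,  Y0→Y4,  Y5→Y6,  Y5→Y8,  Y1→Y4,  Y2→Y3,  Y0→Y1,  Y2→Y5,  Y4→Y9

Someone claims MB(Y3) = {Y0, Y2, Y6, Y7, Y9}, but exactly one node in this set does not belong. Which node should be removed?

Y9

Y3 has parent Y2.
Y3's children: Y7.
For each child, the remaining parents (spouses of Y3):
  Y7's other parents are Y0, Y6.
MB(Y3) = {Y0, Y2, Y6, Y7}.
Y9 is neither a parent, child, nor co-parent of Y3, so it does not belong.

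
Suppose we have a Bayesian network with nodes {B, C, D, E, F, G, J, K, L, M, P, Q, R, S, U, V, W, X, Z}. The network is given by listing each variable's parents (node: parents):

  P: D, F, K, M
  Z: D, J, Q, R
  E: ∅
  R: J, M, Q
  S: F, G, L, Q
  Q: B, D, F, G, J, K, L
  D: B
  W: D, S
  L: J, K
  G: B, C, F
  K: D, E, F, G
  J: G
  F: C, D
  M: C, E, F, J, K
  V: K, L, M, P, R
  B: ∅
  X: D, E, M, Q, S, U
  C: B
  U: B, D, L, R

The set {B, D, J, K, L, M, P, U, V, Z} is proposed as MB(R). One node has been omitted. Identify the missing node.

R's children: U, V, Z.
R has parents J, M, Q.
Parents of each child, excluding R:
  parents(U) \ {R} = {B, D, L}.
  V's other parents are K, L, M, P.
  Z's other parents are D, J, Q.
MB(R) = {B, D, J, K, L, M, P, Q, U, V, Z}.
Comparing with the claimed set, Q is missing.

Q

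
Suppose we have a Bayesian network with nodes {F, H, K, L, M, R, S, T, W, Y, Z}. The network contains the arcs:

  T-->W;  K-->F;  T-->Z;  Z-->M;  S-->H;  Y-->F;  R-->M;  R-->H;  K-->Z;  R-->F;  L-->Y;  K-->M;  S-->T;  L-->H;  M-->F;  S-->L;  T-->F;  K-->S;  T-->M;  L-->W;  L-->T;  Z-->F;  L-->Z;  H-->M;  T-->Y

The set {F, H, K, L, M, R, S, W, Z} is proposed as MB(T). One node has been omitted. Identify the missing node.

Y

By definition, MB(T) is built from T's parents, T's children, and the co-parents of T.
T's children: F, M, W, Y, Z.
Pa(T) = {L, S}.
Parents of each child, excluding T:
  Z's other parents are K, L.
  Y also has parent L.
  parents(M) \ {T} = {H, K, R, Z}.
  parents(W) \ {T} = {L}.
  F also has parents K, M, R, Y, Z.
MB(T) = {F, H, K, L, M, R, S, W, Y, Z}.
Comparing with the claimed set, Y is missing.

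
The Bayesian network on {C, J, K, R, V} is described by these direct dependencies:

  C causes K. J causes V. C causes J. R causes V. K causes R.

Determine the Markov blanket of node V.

A node's Markov blanket = Pa ∪ Ch ∪ (parents of Ch other than the node itself).
V's parents: J, R.
V has no children.
With no children, V has no spouses; the co-parent set is empty.
Union: {J, R} ∪ {} ∪ {} = {J, R}.

{J, R}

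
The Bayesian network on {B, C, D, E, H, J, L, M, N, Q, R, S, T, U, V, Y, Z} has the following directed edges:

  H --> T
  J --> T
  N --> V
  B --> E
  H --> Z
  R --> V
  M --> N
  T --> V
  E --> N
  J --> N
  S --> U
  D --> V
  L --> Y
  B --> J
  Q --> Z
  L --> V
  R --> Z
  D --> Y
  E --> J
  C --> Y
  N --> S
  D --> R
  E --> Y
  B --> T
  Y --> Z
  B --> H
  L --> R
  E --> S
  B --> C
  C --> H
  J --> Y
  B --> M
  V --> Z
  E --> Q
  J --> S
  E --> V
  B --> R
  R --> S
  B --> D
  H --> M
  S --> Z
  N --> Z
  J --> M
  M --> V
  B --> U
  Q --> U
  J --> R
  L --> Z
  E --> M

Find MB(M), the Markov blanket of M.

{B, D, E, H, J, L, N, R, T, V}

Pa(M) = {B, E, H, J}.
Children of M: N, V.
Co-parents of M (other parents of its children):
  N also has parents E, J.
  V also has parents D, E, L, N, R, T.
Taking the union gives {B, D, E, H, J, L, N, R, T, V}.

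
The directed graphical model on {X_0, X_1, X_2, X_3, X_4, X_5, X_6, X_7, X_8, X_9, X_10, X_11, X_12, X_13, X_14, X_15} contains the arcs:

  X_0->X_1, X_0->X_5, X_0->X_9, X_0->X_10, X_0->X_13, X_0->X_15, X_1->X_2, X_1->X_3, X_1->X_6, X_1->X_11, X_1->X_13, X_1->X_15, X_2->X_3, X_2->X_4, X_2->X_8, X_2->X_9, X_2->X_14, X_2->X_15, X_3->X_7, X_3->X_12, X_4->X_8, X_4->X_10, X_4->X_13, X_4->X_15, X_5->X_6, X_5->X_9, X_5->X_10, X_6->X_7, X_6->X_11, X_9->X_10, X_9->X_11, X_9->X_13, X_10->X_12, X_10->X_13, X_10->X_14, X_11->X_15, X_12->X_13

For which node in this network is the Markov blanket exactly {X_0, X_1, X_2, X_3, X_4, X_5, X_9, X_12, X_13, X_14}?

The target node must have every member of {X_0, X_1, X_2, X_3, X_4, X_5, X_9, X_12, X_13, X_14} as a parent, child, or co-parent, and no others.
Parents of X_10: X_0, X_4, X_5, X_9; children: X_12, X_13, X_14; co-parents: X_0, X_1, X_2, X_3, X_4, X_9, X_12.
These exactly cover the given set, so the node is X_10.

X_10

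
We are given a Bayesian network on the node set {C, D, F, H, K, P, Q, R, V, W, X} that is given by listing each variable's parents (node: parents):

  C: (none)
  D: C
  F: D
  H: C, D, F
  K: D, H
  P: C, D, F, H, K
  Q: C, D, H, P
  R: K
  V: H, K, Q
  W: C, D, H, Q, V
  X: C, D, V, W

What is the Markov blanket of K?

{C, D, F, H, P, Q, R, V}

A node's Markov blanket = Pa ∪ Ch ∪ (parents of Ch other than the node itself).
Ch(K) = {P, R, V}.
Parents of K: D, H.
Co-parents of K (other parents of its children):
  P also has parents C, D, F, H.
  R: no additional parents.
  parents(V) \ {K} = {H, Q}.
Union: {D, H} ∪ {P, R, V} ∪ {C, D, F, H, Q} = {C, D, F, H, P, Q, R, V}.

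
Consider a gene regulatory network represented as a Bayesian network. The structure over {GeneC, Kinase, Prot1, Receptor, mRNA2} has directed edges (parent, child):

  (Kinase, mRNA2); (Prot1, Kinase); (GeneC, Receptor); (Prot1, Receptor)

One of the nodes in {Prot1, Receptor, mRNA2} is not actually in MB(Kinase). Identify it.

Recall MB(v) = parents ∪ children ∪ spouses, where spouses are the other parents of v's children.
Parents of Kinase: Prot1.
Children of Kinase: mRNA2.
Other parents of Kinase's children:
  mRNA2 has no other parent.
MB(Kinase) = {Prot1, mRNA2}.
Receptor is neither a parent, child, nor co-parent of Kinase, so it does not belong.

Receptor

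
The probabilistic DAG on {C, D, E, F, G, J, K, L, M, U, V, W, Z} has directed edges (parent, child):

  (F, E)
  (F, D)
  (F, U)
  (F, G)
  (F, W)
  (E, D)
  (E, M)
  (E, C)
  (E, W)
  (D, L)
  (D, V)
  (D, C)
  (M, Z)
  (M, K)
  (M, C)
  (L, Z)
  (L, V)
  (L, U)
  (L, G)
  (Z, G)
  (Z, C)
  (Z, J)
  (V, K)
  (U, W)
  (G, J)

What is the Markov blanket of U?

A node's Markov blanket = Pa ∪ Ch ∪ (parents of Ch other than the node itself).
U has parents F, L.
U has child W.
Other parents of U's children:
  W also has parents E, F.
Union: {F, L} ∪ {W} ∪ {E, F} = {E, F, L, W}.

{E, F, L, W}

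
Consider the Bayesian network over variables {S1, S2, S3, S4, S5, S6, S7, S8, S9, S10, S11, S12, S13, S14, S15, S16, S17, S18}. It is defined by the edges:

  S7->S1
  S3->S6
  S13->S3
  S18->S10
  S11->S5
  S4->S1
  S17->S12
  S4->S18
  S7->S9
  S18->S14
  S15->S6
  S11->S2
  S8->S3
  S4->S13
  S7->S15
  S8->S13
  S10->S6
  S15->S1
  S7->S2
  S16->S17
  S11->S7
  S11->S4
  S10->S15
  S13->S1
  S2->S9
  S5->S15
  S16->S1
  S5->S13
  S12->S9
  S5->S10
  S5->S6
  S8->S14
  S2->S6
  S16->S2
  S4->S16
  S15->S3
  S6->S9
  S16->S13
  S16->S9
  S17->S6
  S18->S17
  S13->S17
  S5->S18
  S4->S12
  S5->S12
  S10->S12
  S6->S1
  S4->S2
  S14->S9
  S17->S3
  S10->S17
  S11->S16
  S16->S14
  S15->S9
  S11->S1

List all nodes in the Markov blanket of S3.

{S2, S5, S6, S8, S10, S13, S15, S17}

S3's parents: S8, S13, S15, S17.
Ch(S3) = {S6}.
Other parents of S3's children:
  S6: S2, S5, S10, S15, S17
Union: {S8, S13, S15, S17} ∪ {S6} ∪ {S2, S5, S10, S15, S17} = {S2, S5, S6, S8, S10, S13, S15, S17}.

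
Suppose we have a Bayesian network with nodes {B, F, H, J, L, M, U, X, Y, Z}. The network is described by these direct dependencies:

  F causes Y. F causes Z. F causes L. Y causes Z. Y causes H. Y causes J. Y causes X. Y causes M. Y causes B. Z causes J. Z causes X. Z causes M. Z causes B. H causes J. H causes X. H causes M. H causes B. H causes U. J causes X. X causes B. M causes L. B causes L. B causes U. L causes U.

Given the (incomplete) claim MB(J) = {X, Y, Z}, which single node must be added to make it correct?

H

J's parents: H, Y, Z.
Ch(J) = {X}.
For each child, the remaining parents (spouses of J):
  X's other parents are H, Y, Z.
MB(J) = {H, X, Y, Z}.
Comparing with the claimed set, H is missing.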